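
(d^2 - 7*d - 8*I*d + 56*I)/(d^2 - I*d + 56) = (d - 7)/(d + 7*I)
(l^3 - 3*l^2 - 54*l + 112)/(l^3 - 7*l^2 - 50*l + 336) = (l - 2)/(l - 6)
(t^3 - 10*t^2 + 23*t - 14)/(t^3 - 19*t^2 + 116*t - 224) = (t^2 - 3*t + 2)/(t^2 - 12*t + 32)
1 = 1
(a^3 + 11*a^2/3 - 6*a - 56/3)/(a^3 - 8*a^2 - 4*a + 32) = (3*a^2 + 5*a - 28)/(3*(a^2 - 10*a + 16))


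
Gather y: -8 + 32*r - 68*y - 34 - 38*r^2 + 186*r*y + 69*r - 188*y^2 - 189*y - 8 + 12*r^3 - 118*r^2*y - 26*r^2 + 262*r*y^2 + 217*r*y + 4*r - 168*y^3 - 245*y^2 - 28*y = 12*r^3 - 64*r^2 + 105*r - 168*y^3 + y^2*(262*r - 433) + y*(-118*r^2 + 403*r - 285) - 50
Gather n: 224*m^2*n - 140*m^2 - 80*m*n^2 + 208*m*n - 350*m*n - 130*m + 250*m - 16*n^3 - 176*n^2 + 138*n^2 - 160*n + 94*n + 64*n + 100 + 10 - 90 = -140*m^2 + 120*m - 16*n^3 + n^2*(-80*m - 38) + n*(224*m^2 - 142*m - 2) + 20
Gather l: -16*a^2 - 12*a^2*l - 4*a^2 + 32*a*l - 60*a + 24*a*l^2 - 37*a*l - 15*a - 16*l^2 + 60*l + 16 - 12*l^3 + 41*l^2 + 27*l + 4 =-20*a^2 - 75*a - 12*l^3 + l^2*(24*a + 25) + l*(-12*a^2 - 5*a + 87) + 20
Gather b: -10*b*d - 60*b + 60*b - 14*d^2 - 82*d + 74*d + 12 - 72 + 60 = -10*b*d - 14*d^2 - 8*d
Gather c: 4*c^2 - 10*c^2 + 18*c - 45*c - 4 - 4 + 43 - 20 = -6*c^2 - 27*c + 15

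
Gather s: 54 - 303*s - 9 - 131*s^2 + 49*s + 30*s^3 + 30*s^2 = 30*s^3 - 101*s^2 - 254*s + 45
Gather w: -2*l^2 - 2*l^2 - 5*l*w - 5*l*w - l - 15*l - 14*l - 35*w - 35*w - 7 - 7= -4*l^2 - 30*l + w*(-10*l - 70) - 14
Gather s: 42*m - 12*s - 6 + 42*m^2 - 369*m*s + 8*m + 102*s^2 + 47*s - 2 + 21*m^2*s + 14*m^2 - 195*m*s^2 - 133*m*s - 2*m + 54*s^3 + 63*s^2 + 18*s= 56*m^2 + 48*m + 54*s^3 + s^2*(165 - 195*m) + s*(21*m^2 - 502*m + 53) - 8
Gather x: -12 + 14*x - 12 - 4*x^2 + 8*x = -4*x^2 + 22*x - 24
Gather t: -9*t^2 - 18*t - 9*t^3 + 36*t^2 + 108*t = -9*t^3 + 27*t^2 + 90*t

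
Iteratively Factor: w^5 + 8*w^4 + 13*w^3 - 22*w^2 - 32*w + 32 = (w - 1)*(w^4 + 9*w^3 + 22*w^2 - 32) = (w - 1)*(w + 4)*(w^3 + 5*w^2 + 2*w - 8) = (w - 1)^2*(w + 4)*(w^2 + 6*w + 8) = (w - 1)^2*(w + 2)*(w + 4)*(w + 4)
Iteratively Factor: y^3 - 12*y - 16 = (y + 2)*(y^2 - 2*y - 8) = (y - 4)*(y + 2)*(y + 2)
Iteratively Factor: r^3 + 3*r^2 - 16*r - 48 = (r + 4)*(r^2 - r - 12) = (r - 4)*(r + 4)*(r + 3)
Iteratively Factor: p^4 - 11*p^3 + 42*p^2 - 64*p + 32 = (p - 2)*(p^3 - 9*p^2 + 24*p - 16) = (p - 4)*(p - 2)*(p^2 - 5*p + 4) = (p - 4)*(p - 2)*(p - 1)*(p - 4)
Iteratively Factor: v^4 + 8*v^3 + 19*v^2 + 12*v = (v + 1)*(v^3 + 7*v^2 + 12*v) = (v + 1)*(v + 3)*(v^2 + 4*v) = v*(v + 1)*(v + 3)*(v + 4)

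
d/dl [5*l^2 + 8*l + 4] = 10*l + 8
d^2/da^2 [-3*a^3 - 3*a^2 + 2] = -18*a - 6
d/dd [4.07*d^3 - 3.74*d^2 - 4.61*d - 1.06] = 12.21*d^2 - 7.48*d - 4.61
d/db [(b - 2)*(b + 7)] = 2*b + 5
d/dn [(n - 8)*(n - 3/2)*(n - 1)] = 3*n^2 - 21*n + 43/2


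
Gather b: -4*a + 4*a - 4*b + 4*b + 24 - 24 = 0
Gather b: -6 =-6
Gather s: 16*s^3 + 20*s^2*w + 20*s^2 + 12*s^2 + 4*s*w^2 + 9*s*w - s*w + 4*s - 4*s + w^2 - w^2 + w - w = 16*s^3 + s^2*(20*w + 32) + s*(4*w^2 + 8*w)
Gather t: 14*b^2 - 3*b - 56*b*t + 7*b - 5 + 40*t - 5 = 14*b^2 + 4*b + t*(40 - 56*b) - 10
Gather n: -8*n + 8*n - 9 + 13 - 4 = 0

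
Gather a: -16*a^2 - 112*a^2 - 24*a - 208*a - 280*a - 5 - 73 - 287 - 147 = -128*a^2 - 512*a - 512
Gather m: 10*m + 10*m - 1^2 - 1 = 20*m - 2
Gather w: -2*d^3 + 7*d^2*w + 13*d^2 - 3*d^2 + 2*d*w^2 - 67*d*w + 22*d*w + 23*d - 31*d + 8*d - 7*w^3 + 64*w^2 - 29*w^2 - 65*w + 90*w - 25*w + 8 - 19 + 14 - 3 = -2*d^3 + 10*d^2 - 7*w^3 + w^2*(2*d + 35) + w*(7*d^2 - 45*d)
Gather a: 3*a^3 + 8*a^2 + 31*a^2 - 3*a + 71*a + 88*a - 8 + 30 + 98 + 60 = 3*a^3 + 39*a^2 + 156*a + 180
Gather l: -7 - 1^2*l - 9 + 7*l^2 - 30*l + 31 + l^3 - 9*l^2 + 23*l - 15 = l^3 - 2*l^2 - 8*l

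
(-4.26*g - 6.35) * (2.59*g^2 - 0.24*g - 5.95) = -11.0334*g^3 - 15.4241*g^2 + 26.871*g + 37.7825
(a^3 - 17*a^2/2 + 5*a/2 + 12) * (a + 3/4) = a^4 - 31*a^3/4 - 31*a^2/8 + 111*a/8 + 9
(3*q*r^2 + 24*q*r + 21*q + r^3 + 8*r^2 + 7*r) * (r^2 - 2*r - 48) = 3*q*r^4 + 18*q*r^3 - 171*q*r^2 - 1194*q*r - 1008*q + r^5 + 6*r^4 - 57*r^3 - 398*r^2 - 336*r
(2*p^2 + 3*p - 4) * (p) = 2*p^3 + 3*p^2 - 4*p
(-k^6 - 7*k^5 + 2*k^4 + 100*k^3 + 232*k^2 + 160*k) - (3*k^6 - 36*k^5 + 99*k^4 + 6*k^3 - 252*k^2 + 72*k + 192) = -4*k^6 + 29*k^5 - 97*k^4 + 94*k^3 + 484*k^2 + 88*k - 192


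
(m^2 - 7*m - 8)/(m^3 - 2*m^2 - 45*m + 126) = (m^2 - 7*m - 8)/(m^3 - 2*m^2 - 45*m + 126)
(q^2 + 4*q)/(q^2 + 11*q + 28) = q/(q + 7)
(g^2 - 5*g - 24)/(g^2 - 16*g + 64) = (g + 3)/(g - 8)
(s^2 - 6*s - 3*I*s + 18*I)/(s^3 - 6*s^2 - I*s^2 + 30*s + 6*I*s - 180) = (s - 3*I)/(s^2 - I*s + 30)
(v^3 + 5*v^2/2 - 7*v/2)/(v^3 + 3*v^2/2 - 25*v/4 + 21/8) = 4*v*(v - 1)/(4*v^2 - 8*v + 3)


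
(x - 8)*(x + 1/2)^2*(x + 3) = x^4 - 4*x^3 - 115*x^2/4 - 101*x/4 - 6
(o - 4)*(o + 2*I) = o^2 - 4*o + 2*I*o - 8*I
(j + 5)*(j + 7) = j^2 + 12*j + 35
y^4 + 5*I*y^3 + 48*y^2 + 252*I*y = y*(y - 7*I)*(y + 6*I)^2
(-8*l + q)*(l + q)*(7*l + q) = -56*l^3 - 57*l^2*q + q^3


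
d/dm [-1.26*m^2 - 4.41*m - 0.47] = -2.52*m - 4.41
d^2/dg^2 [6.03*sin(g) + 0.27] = -6.03*sin(g)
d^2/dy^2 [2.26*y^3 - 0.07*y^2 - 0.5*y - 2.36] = 13.56*y - 0.14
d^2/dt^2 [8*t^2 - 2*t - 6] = 16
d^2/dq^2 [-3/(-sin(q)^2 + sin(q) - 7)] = 3*(-4*sin(q)^4 + 3*sin(q)^3 + 33*sin(q)^2 - 13*sin(q) - 12)/(sin(q)^2 - sin(q) + 7)^3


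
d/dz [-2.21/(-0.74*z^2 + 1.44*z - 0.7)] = (3.1824 - 3.2708*z)/(0.74*z^2 - 1.44*z + 0.7)^2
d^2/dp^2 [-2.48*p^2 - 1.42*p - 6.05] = -4.96000000000000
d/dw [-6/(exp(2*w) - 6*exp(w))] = 12*(exp(w) - 3)*exp(-w)/(exp(w) - 6)^2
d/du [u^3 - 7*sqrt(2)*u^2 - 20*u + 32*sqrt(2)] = 3*u^2 - 14*sqrt(2)*u - 20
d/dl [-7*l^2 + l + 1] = 1 - 14*l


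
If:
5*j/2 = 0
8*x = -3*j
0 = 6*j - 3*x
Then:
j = 0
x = 0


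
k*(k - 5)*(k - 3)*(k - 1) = k^4 - 9*k^3 + 23*k^2 - 15*k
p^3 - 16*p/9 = p*(p - 4/3)*(p + 4/3)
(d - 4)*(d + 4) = d^2 - 16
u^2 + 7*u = u*(u + 7)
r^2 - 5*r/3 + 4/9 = (r - 4/3)*(r - 1/3)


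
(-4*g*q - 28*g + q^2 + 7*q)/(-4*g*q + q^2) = (q + 7)/q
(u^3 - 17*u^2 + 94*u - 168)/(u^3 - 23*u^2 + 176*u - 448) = (u^2 - 10*u + 24)/(u^2 - 16*u + 64)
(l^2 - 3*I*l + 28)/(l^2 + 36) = (l^2 - 3*I*l + 28)/(l^2 + 36)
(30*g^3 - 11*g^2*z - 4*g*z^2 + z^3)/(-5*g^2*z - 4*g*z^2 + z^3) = (-6*g^2 + g*z + z^2)/(z*(g + z))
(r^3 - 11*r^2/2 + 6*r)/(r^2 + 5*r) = (r^2 - 11*r/2 + 6)/(r + 5)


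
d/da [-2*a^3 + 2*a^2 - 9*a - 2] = -6*a^2 + 4*a - 9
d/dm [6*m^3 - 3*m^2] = 6*m*(3*m - 1)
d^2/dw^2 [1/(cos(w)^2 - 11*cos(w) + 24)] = (-4*sin(w)^4 + 27*sin(w)^2 - 1221*cos(w)/4 + 33*cos(3*w)/4 + 171)/((cos(w) - 8)^3*(cos(w) - 3)^3)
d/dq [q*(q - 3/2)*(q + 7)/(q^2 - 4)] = (q^4 - 3*q^2/2 - 44*q + 42)/(q^4 - 8*q^2 + 16)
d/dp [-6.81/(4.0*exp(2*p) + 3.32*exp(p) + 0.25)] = (54.48*exp(p) + 22.6092)*exp(p)/(4.0*exp(2*p) + 3.32*exp(p) + 0.25)^2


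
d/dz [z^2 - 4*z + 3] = 2*z - 4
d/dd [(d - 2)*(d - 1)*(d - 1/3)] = 3*d^2 - 20*d/3 + 3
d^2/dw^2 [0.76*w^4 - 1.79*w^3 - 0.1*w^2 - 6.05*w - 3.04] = 9.12*w^2 - 10.74*w - 0.2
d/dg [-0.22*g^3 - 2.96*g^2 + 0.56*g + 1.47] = -0.66*g^2 - 5.92*g + 0.56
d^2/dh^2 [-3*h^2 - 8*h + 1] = -6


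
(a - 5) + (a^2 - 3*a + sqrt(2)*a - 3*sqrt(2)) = a^2 - 2*a + sqrt(2)*a - 5 - 3*sqrt(2)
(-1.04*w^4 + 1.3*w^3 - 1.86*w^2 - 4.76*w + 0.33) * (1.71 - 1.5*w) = 1.56*w^5 - 3.7284*w^4 + 5.013*w^3 + 3.9594*w^2 - 8.6346*w + 0.5643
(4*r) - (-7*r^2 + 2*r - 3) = 7*r^2 + 2*r + 3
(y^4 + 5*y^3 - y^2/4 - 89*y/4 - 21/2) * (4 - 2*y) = -2*y^5 - 6*y^4 + 41*y^3/2 + 87*y^2/2 - 68*y - 42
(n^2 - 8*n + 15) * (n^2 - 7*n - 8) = n^4 - 15*n^3 + 63*n^2 - 41*n - 120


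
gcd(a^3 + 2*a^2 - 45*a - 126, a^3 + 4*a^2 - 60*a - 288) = a + 6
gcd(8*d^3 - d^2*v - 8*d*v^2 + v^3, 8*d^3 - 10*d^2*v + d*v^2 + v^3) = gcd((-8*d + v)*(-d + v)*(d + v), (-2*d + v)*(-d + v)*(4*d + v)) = -d + v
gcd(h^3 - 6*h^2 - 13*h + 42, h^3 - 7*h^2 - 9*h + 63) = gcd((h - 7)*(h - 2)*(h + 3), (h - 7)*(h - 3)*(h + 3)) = h^2 - 4*h - 21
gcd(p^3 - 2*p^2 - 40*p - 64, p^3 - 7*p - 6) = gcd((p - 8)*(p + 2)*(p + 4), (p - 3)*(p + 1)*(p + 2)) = p + 2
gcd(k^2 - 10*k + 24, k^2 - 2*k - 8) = k - 4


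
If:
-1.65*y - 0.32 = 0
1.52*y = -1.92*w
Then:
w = 0.15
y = -0.19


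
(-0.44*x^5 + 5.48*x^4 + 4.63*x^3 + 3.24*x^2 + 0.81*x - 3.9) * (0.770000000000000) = -0.3388*x^5 + 4.2196*x^4 + 3.5651*x^3 + 2.4948*x^2 + 0.6237*x - 3.003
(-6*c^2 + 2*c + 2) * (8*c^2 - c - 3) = -48*c^4 + 22*c^3 + 32*c^2 - 8*c - 6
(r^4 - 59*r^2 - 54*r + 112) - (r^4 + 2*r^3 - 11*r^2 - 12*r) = -2*r^3 - 48*r^2 - 42*r + 112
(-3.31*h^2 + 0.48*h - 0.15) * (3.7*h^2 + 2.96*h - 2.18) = -12.247*h^4 - 8.0216*h^3 + 8.0816*h^2 - 1.4904*h + 0.327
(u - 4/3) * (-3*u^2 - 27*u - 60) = -3*u^3 - 23*u^2 - 24*u + 80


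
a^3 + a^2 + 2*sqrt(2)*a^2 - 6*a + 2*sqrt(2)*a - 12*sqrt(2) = (a - 2)*(a + 3)*(a + 2*sqrt(2))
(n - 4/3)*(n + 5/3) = n^2 + n/3 - 20/9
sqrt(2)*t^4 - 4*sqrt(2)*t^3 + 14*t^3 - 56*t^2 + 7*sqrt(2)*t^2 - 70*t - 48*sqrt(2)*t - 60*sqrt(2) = (t - 5)*(t + sqrt(2))*(t + 6*sqrt(2))*(sqrt(2)*t + sqrt(2))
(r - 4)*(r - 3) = r^2 - 7*r + 12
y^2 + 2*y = y*(y + 2)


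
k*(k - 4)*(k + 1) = k^3 - 3*k^2 - 4*k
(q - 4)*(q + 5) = q^2 + q - 20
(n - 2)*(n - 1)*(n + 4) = n^3 + n^2 - 10*n + 8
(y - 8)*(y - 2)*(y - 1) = y^3 - 11*y^2 + 26*y - 16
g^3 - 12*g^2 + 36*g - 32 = (g - 8)*(g - 2)^2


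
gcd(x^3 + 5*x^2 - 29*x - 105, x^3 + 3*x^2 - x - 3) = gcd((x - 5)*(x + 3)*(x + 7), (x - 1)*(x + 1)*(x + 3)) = x + 3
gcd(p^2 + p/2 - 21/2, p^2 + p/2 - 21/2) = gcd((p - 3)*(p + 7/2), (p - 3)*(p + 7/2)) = p^2 + p/2 - 21/2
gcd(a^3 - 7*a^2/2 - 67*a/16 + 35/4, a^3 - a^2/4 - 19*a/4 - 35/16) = a + 7/4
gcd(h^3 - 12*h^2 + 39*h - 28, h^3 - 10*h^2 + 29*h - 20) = h^2 - 5*h + 4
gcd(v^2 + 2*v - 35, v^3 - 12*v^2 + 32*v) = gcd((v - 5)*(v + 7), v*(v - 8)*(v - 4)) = 1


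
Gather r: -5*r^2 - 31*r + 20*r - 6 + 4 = -5*r^2 - 11*r - 2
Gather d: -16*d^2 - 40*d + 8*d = -16*d^2 - 32*d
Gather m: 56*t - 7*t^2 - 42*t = -7*t^2 + 14*t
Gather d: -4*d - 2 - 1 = -4*d - 3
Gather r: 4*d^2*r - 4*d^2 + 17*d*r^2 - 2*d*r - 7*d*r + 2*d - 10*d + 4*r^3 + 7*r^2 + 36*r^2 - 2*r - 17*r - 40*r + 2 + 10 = -4*d^2 - 8*d + 4*r^3 + r^2*(17*d + 43) + r*(4*d^2 - 9*d - 59) + 12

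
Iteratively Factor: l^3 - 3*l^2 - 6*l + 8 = (l - 1)*(l^2 - 2*l - 8) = (l - 1)*(l + 2)*(l - 4)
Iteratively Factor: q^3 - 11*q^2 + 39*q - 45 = (q - 3)*(q^2 - 8*q + 15) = (q - 3)^2*(q - 5)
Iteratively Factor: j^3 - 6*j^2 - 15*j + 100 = (j - 5)*(j^2 - j - 20) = (j - 5)*(j + 4)*(j - 5)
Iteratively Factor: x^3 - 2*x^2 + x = (x - 1)*(x^2 - x) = (x - 1)^2*(x)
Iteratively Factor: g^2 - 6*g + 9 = (g - 3)*(g - 3)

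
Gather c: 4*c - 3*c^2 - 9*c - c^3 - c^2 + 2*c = -c^3 - 4*c^2 - 3*c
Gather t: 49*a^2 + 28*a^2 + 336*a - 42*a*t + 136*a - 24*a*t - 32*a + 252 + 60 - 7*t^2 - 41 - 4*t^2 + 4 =77*a^2 - 66*a*t + 440*a - 11*t^2 + 275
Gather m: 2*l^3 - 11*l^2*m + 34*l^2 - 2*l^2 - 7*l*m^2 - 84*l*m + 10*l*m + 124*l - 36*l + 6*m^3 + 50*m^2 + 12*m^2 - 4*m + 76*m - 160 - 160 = 2*l^3 + 32*l^2 + 88*l + 6*m^3 + m^2*(62 - 7*l) + m*(-11*l^2 - 74*l + 72) - 320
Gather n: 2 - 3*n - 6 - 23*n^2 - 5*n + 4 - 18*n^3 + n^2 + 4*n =-18*n^3 - 22*n^2 - 4*n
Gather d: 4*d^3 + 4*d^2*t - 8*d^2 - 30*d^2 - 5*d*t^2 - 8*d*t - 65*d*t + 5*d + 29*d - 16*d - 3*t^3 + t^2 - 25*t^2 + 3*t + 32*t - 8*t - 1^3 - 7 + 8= 4*d^3 + d^2*(4*t - 38) + d*(-5*t^2 - 73*t + 18) - 3*t^3 - 24*t^2 + 27*t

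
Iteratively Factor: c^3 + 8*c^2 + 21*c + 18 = (c + 2)*(c^2 + 6*c + 9) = (c + 2)*(c + 3)*(c + 3)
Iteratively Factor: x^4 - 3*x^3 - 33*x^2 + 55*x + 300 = (x - 5)*(x^3 + 2*x^2 - 23*x - 60) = (x - 5)*(x + 4)*(x^2 - 2*x - 15) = (x - 5)*(x + 3)*(x + 4)*(x - 5)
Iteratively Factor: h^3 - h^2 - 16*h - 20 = (h - 5)*(h^2 + 4*h + 4) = (h - 5)*(h + 2)*(h + 2)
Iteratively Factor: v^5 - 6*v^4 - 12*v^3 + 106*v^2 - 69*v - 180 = (v - 3)*(v^4 - 3*v^3 - 21*v^2 + 43*v + 60) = (v - 3)*(v + 1)*(v^3 - 4*v^2 - 17*v + 60) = (v - 5)*(v - 3)*(v + 1)*(v^2 + v - 12) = (v - 5)*(v - 3)^2*(v + 1)*(v + 4)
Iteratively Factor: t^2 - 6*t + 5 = (t - 1)*(t - 5)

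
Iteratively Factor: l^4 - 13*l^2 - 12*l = (l + 1)*(l^3 - l^2 - 12*l) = (l + 1)*(l + 3)*(l^2 - 4*l) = (l - 4)*(l + 1)*(l + 3)*(l)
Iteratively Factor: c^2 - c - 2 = (c - 2)*(c + 1)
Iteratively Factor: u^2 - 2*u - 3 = (u - 3)*(u + 1)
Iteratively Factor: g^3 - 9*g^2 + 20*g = (g)*(g^2 - 9*g + 20) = g*(g - 5)*(g - 4)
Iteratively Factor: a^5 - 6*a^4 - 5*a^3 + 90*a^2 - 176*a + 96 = (a - 4)*(a^4 - 2*a^3 - 13*a^2 + 38*a - 24) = (a - 4)*(a - 2)*(a^3 - 13*a + 12) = (a - 4)*(a - 2)*(a + 4)*(a^2 - 4*a + 3) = (a - 4)*(a - 2)*(a - 1)*(a + 4)*(a - 3)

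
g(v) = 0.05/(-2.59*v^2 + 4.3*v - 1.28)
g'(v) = 0.05*(5.18*v - 4.3)/(-2.59*v^2 + 4.3*v - 1.28)^2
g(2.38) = -0.01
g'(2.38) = 0.01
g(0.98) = 0.11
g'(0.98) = 0.19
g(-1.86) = -0.00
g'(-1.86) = -0.00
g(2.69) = -0.01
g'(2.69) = 0.01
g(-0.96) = -0.01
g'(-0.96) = -0.01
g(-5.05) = -0.00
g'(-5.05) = -0.00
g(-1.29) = -0.00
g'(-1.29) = -0.00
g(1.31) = -0.55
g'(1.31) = 14.78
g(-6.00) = -0.00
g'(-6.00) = -0.00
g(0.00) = -0.04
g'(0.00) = -0.13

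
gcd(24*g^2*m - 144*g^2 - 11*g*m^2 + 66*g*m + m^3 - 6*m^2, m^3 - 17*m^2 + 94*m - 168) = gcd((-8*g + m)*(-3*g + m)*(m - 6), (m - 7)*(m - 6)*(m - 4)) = m - 6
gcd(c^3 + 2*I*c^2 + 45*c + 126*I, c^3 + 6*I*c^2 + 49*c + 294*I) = c^2 - I*c + 42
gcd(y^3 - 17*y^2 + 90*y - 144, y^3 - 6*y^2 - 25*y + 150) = y - 6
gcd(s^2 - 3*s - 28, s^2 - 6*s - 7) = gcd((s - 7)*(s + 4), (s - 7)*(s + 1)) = s - 7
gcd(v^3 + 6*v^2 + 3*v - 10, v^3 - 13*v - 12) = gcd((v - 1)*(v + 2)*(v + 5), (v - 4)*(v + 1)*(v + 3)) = 1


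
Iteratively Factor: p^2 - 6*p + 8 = (p - 2)*(p - 4)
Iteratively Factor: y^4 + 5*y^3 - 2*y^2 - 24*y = (y + 4)*(y^3 + y^2 - 6*y) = (y - 2)*(y + 4)*(y^2 + 3*y) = y*(y - 2)*(y + 4)*(y + 3)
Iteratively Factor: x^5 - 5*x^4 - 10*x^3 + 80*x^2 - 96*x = (x - 3)*(x^4 - 2*x^3 - 16*x^2 + 32*x) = (x - 4)*(x - 3)*(x^3 + 2*x^2 - 8*x) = x*(x - 4)*(x - 3)*(x^2 + 2*x - 8) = x*(x - 4)*(x - 3)*(x + 4)*(x - 2)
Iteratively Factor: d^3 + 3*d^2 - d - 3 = (d + 3)*(d^2 - 1) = (d + 1)*(d + 3)*(d - 1)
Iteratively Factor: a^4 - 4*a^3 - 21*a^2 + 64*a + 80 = (a + 4)*(a^3 - 8*a^2 + 11*a + 20) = (a - 5)*(a + 4)*(a^2 - 3*a - 4) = (a - 5)*(a + 1)*(a + 4)*(a - 4)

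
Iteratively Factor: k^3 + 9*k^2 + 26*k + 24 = (k + 4)*(k^2 + 5*k + 6) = (k + 2)*(k + 4)*(k + 3)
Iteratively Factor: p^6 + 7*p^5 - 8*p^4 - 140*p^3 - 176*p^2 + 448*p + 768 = (p + 4)*(p^5 + 3*p^4 - 20*p^3 - 60*p^2 + 64*p + 192) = (p - 4)*(p + 4)*(p^4 + 7*p^3 + 8*p^2 - 28*p - 48) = (p - 4)*(p - 2)*(p + 4)*(p^3 + 9*p^2 + 26*p + 24) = (p - 4)*(p - 2)*(p + 4)^2*(p^2 + 5*p + 6) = (p - 4)*(p - 2)*(p + 3)*(p + 4)^2*(p + 2)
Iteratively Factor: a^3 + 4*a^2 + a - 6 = (a - 1)*(a^2 + 5*a + 6) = (a - 1)*(a + 2)*(a + 3)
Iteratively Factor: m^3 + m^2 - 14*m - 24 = (m + 3)*(m^2 - 2*m - 8) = (m + 2)*(m + 3)*(m - 4)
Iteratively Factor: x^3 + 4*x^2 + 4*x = (x + 2)*(x^2 + 2*x) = x*(x + 2)*(x + 2)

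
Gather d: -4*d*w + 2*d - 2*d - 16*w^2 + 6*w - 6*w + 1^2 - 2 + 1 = -4*d*w - 16*w^2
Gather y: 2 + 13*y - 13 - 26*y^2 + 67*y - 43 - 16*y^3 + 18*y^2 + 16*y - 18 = -16*y^3 - 8*y^2 + 96*y - 72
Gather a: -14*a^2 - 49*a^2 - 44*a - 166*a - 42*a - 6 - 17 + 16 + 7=-63*a^2 - 252*a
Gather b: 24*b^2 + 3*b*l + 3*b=24*b^2 + b*(3*l + 3)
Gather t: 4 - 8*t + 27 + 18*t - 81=10*t - 50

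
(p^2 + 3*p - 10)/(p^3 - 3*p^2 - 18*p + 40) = (p + 5)/(p^2 - p - 20)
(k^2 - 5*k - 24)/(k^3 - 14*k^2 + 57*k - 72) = (k + 3)/(k^2 - 6*k + 9)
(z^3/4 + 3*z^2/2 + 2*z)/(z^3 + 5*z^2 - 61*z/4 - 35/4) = z*(z^2 + 6*z + 8)/(4*z^3 + 20*z^2 - 61*z - 35)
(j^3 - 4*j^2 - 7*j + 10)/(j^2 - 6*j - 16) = (j^2 - 6*j + 5)/(j - 8)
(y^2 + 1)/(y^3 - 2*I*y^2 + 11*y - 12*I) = (y + I)/(y^2 - I*y + 12)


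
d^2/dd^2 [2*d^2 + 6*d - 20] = 4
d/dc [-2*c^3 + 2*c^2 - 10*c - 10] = -6*c^2 + 4*c - 10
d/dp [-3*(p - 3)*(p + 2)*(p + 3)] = -9*p^2 - 12*p + 27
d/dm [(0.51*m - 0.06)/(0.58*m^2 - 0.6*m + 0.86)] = (-0.2958*m^2 + 0.0696*m + 0.4026)/(0.3364*m^4 - 0.696*m^3 + 1.3576*m^2 - 1.032*m + 0.7396)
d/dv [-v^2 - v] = -2*v - 1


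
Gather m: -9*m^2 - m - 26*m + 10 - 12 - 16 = -9*m^2 - 27*m - 18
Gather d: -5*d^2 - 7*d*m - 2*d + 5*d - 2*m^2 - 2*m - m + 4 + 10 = -5*d^2 + d*(3 - 7*m) - 2*m^2 - 3*m + 14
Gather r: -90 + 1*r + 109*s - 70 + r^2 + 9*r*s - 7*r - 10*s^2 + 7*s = r^2 + r*(9*s - 6) - 10*s^2 + 116*s - 160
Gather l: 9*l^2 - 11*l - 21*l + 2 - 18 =9*l^2 - 32*l - 16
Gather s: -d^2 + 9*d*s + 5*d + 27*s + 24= -d^2 + 5*d + s*(9*d + 27) + 24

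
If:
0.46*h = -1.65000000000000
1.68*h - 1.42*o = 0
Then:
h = -3.59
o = -4.24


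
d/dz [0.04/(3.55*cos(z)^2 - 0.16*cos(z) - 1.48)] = (0.284*cos(z) - 0.0064)*sin(z)/(-3.55*cos(z)^2 + 0.16*cos(z) + 1.48)^2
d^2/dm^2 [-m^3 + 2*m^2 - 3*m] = 4 - 6*m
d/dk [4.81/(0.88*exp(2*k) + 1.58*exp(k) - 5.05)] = (-8.4656*exp(k) - 7.5998)*exp(k)/(0.88*exp(2*k) + 1.58*exp(k) - 5.05)^2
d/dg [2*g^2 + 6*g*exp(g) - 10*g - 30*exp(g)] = 6*g*exp(g) + 4*g - 24*exp(g) - 10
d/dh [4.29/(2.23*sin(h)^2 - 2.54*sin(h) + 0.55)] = (10.8966 - 19.1334*sin(h))*cos(h)/(2.23*sin(h)^2 - 2.54*sin(h) + 0.55)^2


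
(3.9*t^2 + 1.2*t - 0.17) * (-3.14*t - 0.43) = -12.246*t^3 - 5.445*t^2 + 0.0178*t + 0.0731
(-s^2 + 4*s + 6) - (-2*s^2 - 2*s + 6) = s^2 + 6*s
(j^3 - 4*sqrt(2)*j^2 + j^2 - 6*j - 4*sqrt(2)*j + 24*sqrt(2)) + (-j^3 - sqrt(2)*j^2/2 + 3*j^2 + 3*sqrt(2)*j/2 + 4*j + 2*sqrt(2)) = -9*sqrt(2)*j^2/2 + 4*j^2 - 5*sqrt(2)*j/2 - 2*j + 26*sqrt(2)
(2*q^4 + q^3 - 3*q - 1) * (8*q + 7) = 16*q^5 + 22*q^4 + 7*q^3 - 24*q^2 - 29*q - 7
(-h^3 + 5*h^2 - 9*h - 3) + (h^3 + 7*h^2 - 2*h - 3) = 12*h^2 - 11*h - 6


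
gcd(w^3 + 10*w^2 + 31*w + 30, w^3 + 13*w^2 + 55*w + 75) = w^2 + 8*w + 15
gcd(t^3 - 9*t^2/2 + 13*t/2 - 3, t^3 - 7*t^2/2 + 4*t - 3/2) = t^2 - 5*t/2 + 3/2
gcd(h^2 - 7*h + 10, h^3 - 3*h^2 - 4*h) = 1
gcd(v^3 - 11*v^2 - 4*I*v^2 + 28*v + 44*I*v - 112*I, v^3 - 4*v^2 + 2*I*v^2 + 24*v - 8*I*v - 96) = v^2 + v*(-4 - 4*I) + 16*I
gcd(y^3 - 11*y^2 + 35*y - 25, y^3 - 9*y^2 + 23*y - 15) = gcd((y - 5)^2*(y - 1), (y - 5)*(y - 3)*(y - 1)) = y^2 - 6*y + 5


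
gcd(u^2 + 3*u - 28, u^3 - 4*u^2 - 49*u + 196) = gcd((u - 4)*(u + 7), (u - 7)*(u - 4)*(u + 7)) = u^2 + 3*u - 28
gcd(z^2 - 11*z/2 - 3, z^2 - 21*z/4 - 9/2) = z - 6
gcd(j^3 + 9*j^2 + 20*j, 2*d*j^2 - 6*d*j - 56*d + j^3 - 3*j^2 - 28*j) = j + 4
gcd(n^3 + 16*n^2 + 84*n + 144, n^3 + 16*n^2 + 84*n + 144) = n^3 + 16*n^2 + 84*n + 144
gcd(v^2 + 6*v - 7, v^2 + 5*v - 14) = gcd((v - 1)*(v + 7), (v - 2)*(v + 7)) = v + 7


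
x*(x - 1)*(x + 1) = x^3 - x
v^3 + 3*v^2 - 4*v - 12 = (v - 2)*(v + 2)*(v + 3)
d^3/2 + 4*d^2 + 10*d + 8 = (d/2 + 1)*(d + 2)*(d + 4)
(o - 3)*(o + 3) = o^2 - 9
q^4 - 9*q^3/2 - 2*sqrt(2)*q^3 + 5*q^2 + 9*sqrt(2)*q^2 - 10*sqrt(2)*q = q*(q - 5/2)*(q - 2)*(q - 2*sqrt(2))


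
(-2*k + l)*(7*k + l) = -14*k^2 + 5*k*l + l^2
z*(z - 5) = z^2 - 5*z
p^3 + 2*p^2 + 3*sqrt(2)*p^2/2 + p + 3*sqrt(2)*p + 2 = (p + 2)*(p + sqrt(2)/2)*(p + sqrt(2))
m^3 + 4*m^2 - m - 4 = (m - 1)*(m + 1)*(m + 4)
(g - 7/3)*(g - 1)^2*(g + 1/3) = g^4 - 4*g^3 + 38*g^2/9 - 4*g/9 - 7/9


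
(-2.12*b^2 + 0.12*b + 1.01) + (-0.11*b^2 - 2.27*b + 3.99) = -2.23*b^2 - 2.15*b + 5.0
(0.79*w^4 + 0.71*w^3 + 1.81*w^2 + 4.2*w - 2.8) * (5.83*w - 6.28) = 4.6057*w^5 - 0.821900000000001*w^4 + 6.0935*w^3 + 13.1192*w^2 - 42.7*w + 17.584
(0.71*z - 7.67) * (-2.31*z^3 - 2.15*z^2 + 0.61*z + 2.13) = -1.6401*z^4 + 16.1912*z^3 + 16.9236*z^2 - 3.1664*z - 16.3371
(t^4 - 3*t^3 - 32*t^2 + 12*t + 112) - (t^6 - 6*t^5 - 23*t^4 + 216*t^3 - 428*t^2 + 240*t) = -t^6 + 6*t^5 + 24*t^4 - 219*t^3 + 396*t^2 - 228*t + 112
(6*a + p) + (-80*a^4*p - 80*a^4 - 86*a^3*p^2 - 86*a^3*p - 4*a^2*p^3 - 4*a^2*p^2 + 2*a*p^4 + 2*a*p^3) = -80*a^4*p - 80*a^4 - 86*a^3*p^2 - 86*a^3*p - 4*a^2*p^3 - 4*a^2*p^2 + 2*a*p^4 + 2*a*p^3 + 6*a + p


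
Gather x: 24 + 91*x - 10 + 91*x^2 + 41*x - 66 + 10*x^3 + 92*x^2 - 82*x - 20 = 10*x^3 + 183*x^2 + 50*x - 72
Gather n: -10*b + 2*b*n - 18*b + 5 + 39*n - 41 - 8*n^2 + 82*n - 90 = -28*b - 8*n^2 + n*(2*b + 121) - 126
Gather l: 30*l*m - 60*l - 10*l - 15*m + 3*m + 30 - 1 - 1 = l*(30*m - 70) - 12*m + 28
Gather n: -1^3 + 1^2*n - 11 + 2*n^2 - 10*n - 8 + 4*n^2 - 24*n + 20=6*n^2 - 33*n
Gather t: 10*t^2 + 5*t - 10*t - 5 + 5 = 10*t^2 - 5*t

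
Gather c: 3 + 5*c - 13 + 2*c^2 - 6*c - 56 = 2*c^2 - c - 66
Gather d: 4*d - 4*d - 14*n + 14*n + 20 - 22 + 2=0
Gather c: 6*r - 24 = 6*r - 24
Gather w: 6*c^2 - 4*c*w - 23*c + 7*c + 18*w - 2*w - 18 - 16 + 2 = 6*c^2 - 16*c + w*(16 - 4*c) - 32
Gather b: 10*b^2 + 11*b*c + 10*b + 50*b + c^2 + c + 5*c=10*b^2 + b*(11*c + 60) + c^2 + 6*c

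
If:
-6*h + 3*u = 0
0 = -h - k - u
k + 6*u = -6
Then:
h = -2/3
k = 2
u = -4/3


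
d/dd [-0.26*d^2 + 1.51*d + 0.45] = 1.51 - 0.52*d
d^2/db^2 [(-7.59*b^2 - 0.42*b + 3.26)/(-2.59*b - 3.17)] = (5.6843418860808e-14*b + 101.908838)/(17.373979*b^3 + 63.794031*b^2 + 78.079953*b + 31.855013)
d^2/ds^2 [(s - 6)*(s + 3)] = 2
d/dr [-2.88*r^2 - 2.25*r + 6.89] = -5.76*r - 2.25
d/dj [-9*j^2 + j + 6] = 1 - 18*j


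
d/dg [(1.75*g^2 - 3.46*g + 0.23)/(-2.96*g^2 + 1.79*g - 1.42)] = (-7.1091*g^2 - 3.6084*g + 4.5015)/(8.7616*g^4 - 10.5968*g^3 + 11.6105*g^2 - 5.0836*g + 2.0164)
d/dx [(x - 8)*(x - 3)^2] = (x - 3)*(3*x - 19)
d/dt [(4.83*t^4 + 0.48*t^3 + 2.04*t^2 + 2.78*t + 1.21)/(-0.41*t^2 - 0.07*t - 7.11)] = (-3.9606*t^5 - 1.2111*t^4 - 137.4324*t^3 - 9.2414*t^2 - 28.0166*t - 19.6811)/(0.1681*t^4 + 0.0574*t^3 + 5.8351*t^2 + 0.9954*t + 50.5521)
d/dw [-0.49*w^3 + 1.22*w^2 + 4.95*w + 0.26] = -1.47*w^2 + 2.44*w + 4.95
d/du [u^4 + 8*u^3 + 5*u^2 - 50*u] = 4*u^3 + 24*u^2 + 10*u - 50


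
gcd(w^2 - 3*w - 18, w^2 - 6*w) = w - 6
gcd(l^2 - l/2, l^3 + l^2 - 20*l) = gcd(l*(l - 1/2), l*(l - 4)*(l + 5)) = l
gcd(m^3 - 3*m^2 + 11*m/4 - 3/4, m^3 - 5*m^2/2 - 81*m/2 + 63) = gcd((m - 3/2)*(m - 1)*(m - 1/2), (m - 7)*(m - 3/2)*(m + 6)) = m - 3/2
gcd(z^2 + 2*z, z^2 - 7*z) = z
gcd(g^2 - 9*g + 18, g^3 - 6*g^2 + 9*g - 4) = 1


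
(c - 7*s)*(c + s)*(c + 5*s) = c^3 - c^2*s - 37*c*s^2 - 35*s^3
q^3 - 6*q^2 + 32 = (q - 4)^2*(q + 2)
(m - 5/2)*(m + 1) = m^2 - 3*m/2 - 5/2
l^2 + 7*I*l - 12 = (l + 3*I)*(l + 4*I)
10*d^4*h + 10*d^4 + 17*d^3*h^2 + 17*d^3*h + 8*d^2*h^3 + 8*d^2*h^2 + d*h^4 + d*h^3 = (d + h)*(2*d + h)*(5*d + h)*(d*h + d)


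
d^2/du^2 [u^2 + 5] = 2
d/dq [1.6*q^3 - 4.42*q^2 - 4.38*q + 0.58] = 4.8*q^2 - 8.84*q - 4.38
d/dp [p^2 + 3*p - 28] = 2*p + 3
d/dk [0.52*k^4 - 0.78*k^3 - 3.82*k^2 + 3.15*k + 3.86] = 2.08*k^3 - 2.34*k^2 - 7.64*k + 3.15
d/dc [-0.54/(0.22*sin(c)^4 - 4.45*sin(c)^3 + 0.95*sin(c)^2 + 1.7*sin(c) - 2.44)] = (0.4752*sin(c)^3 - 7.209*sin(c)^2 + 1.026*sin(c) + 0.918)*cos(c)/(0.22*sin(c)^4 - 4.45*sin(c)^3 + 0.95*sin(c)^2 + 1.7*sin(c) - 2.44)^2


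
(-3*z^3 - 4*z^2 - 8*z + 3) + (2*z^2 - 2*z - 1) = -3*z^3 - 2*z^2 - 10*z + 2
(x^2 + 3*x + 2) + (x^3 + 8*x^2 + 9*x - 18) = x^3 + 9*x^2 + 12*x - 16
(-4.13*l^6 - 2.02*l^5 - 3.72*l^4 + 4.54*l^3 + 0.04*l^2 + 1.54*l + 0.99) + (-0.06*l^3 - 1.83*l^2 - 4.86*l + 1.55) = -4.13*l^6 - 2.02*l^5 - 3.72*l^4 + 4.48*l^3 - 1.79*l^2 - 3.32*l + 2.54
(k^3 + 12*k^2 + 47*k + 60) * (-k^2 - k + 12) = -k^5 - 13*k^4 - 47*k^3 + 37*k^2 + 504*k + 720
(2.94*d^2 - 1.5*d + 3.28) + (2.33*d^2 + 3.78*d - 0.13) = 5.27*d^2 + 2.28*d + 3.15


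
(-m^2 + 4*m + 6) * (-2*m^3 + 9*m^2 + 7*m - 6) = 2*m^5 - 17*m^4 + 17*m^3 + 88*m^2 + 18*m - 36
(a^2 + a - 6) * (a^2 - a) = a^4 - 7*a^2 + 6*a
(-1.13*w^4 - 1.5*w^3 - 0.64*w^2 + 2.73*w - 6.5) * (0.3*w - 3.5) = -0.339*w^5 + 3.505*w^4 + 5.058*w^3 + 3.059*w^2 - 11.505*w + 22.75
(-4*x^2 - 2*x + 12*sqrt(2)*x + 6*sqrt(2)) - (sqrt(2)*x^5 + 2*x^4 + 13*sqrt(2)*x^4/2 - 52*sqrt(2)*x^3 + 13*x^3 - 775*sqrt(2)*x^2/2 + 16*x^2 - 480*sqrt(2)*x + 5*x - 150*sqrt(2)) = -sqrt(2)*x^5 - 13*sqrt(2)*x^4/2 - 2*x^4 - 13*x^3 + 52*sqrt(2)*x^3 - 20*x^2 + 775*sqrt(2)*x^2/2 - 7*x + 492*sqrt(2)*x + 156*sqrt(2)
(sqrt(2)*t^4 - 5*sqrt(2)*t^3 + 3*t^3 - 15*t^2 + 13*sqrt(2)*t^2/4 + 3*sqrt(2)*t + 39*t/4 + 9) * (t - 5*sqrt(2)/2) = sqrt(2)*t^5 - 5*sqrt(2)*t^4 - 2*t^4 - 17*sqrt(2)*t^3/4 + 10*t^3 - 13*t^2/2 + 81*sqrt(2)*t^2/2 - 195*sqrt(2)*t/8 - 6*t - 45*sqrt(2)/2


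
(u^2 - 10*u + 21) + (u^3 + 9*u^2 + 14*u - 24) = u^3 + 10*u^2 + 4*u - 3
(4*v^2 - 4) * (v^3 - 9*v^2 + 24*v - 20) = 4*v^5 - 36*v^4 + 92*v^3 - 44*v^2 - 96*v + 80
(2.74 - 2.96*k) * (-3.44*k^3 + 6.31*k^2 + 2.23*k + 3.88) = 10.1824*k^4 - 28.1032*k^3 + 10.6886*k^2 - 5.3746*k + 10.6312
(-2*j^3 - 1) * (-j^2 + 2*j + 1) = 2*j^5 - 4*j^4 - 2*j^3 + j^2 - 2*j - 1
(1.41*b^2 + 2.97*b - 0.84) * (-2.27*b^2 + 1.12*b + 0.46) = -3.2007*b^4 - 5.1627*b^3 + 5.8818*b^2 + 0.4254*b - 0.3864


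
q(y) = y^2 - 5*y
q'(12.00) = 19.00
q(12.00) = 84.00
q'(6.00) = 7.00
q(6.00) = 6.00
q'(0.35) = -4.30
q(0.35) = -1.63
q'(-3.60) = -12.20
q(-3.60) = 30.96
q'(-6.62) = -18.24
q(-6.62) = 76.92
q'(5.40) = 5.80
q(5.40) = 2.16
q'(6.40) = 7.80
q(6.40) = 8.96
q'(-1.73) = -8.46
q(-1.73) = 11.64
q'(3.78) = 2.56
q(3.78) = -4.61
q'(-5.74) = -16.48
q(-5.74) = 61.65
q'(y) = 2*y - 5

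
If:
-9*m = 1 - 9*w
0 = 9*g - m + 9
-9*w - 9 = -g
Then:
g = -91/80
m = -99/80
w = -811/720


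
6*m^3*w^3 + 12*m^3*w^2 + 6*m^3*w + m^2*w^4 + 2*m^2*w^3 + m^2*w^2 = w*(6*m + w)*(m*w + m)^2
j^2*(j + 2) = j^3 + 2*j^2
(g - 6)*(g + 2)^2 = g^3 - 2*g^2 - 20*g - 24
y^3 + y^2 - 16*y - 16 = (y - 4)*(y + 1)*(y + 4)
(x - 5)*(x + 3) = x^2 - 2*x - 15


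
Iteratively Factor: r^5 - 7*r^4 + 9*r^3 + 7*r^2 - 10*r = (r - 2)*(r^4 - 5*r^3 - r^2 + 5*r) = (r - 2)*(r - 1)*(r^3 - 4*r^2 - 5*r) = r*(r - 2)*(r - 1)*(r^2 - 4*r - 5) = r*(r - 5)*(r - 2)*(r - 1)*(r + 1)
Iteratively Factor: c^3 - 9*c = (c)*(c^2 - 9) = c*(c + 3)*(c - 3)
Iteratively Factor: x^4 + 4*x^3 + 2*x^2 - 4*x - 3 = (x + 3)*(x^3 + x^2 - x - 1) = (x - 1)*(x + 3)*(x^2 + 2*x + 1) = (x - 1)*(x + 1)*(x + 3)*(x + 1)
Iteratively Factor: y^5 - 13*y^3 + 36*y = (y - 2)*(y^4 + 2*y^3 - 9*y^2 - 18*y) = y*(y - 2)*(y^3 + 2*y^2 - 9*y - 18) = y*(y - 3)*(y - 2)*(y^2 + 5*y + 6) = y*(y - 3)*(y - 2)*(y + 2)*(y + 3)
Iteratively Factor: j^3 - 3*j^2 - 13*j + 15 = (j + 3)*(j^2 - 6*j + 5) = (j - 1)*(j + 3)*(j - 5)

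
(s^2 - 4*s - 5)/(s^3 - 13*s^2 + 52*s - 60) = (s + 1)/(s^2 - 8*s + 12)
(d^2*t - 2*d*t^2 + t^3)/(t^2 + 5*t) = (d^2 - 2*d*t + t^2)/(t + 5)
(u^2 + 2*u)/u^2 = (u + 2)/u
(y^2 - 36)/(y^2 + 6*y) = (y - 6)/y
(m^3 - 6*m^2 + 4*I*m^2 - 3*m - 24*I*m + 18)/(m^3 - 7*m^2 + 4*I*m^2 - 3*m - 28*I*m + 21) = (m - 6)/(m - 7)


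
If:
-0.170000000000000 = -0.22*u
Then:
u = 0.77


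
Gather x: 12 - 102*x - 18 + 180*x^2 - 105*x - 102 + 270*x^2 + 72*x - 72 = 450*x^2 - 135*x - 180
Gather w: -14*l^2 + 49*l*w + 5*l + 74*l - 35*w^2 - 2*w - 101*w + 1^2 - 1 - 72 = -14*l^2 + 79*l - 35*w^2 + w*(49*l - 103) - 72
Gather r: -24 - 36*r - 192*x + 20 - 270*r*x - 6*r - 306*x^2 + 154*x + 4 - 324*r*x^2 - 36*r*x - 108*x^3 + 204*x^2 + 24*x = r*(-324*x^2 - 306*x - 42) - 108*x^3 - 102*x^2 - 14*x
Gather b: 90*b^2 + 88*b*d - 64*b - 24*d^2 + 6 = 90*b^2 + b*(88*d - 64) - 24*d^2 + 6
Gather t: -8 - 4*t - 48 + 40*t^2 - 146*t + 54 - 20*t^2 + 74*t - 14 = 20*t^2 - 76*t - 16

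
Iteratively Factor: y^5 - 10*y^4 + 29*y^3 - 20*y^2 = (y - 1)*(y^4 - 9*y^3 + 20*y^2) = y*(y - 1)*(y^3 - 9*y^2 + 20*y) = y*(y - 4)*(y - 1)*(y^2 - 5*y) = y^2*(y - 4)*(y - 1)*(y - 5)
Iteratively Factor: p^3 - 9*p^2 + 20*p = (p - 5)*(p^2 - 4*p) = (p - 5)*(p - 4)*(p)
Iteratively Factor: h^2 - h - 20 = (h + 4)*(h - 5)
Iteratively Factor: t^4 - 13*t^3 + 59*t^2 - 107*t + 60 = (t - 4)*(t^3 - 9*t^2 + 23*t - 15) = (t - 4)*(t - 1)*(t^2 - 8*t + 15) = (t - 5)*(t - 4)*(t - 1)*(t - 3)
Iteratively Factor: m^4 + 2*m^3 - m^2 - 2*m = (m - 1)*(m^3 + 3*m^2 + 2*m) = m*(m - 1)*(m^2 + 3*m + 2) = m*(m - 1)*(m + 2)*(m + 1)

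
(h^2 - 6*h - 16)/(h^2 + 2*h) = (h - 8)/h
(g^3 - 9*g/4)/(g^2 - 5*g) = (g^2 - 9/4)/(g - 5)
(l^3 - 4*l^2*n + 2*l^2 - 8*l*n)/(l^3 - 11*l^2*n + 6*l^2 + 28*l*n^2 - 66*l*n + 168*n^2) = l*(l + 2)/(l^2 - 7*l*n + 6*l - 42*n)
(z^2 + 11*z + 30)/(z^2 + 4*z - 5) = (z + 6)/(z - 1)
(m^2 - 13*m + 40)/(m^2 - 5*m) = (m - 8)/m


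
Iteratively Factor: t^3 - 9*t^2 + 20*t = (t - 5)*(t^2 - 4*t) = (t - 5)*(t - 4)*(t)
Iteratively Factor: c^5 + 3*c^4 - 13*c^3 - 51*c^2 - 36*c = (c - 4)*(c^4 + 7*c^3 + 15*c^2 + 9*c) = (c - 4)*(c + 3)*(c^3 + 4*c^2 + 3*c) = (c - 4)*(c + 3)^2*(c^2 + c) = c*(c - 4)*(c + 3)^2*(c + 1)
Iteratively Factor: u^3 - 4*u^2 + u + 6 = (u - 2)*(u^2 - 2*u - 3) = (u - 2)*(u + 1)*(u - 3)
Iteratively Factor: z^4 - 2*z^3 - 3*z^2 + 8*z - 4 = (z - 2)*(z^3 - 3*z + 2) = (z - 2)*(z - 1)*(z^2 + z - 2) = (z - 2)*(z - 1)^2*(z + 2)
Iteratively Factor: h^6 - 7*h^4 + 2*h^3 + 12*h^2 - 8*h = (h + 2)*(h^5 - 2*h^4 - 3*h^3 + 8*h^2 - 4*h) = (h - 2)*(h + 2)*(h^4 - 3*h^2 + 2*h) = (h - 2)*(h - 1)*(h + 2)*(h^3 + h^2 - 2*h) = (h - 2)*(h - 1)^2*(h + 2)*(h^2 + 2*h) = h*(h - 2)*(h - 1)^2*(h + 2)*(h + 2)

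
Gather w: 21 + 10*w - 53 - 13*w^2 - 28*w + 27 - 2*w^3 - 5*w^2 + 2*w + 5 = -2*w^3 - 18*w^2 - 16*w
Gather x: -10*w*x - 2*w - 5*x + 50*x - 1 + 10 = -2*w + x*(45 - 10*w) + 9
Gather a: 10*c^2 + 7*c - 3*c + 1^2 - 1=10*c^2 + 4*c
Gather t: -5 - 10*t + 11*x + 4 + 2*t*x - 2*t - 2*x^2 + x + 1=t*(2*x - 12) - 2*x^2 + 12*x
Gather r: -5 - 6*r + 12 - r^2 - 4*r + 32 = -r^2 - 10*r + 39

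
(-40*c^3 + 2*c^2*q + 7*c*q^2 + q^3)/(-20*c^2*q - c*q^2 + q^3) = (-10*c^2 + 3*c*q + q^2)/(q*(-5*c + q))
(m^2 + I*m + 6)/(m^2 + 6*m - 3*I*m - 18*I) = (m^2 + I*m + 6)/(m^2 + 3*m*(2 - I) - 18*I)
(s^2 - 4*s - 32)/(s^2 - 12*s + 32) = (s + 4)/(s - 4)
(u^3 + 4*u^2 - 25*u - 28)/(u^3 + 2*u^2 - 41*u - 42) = (u - 4)/(u - 6)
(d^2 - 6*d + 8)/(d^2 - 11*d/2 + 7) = 2*(d - 4)/(2*d - 7)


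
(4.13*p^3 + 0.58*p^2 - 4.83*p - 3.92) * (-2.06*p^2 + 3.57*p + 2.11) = -8.5078*p^5 + 13.5493*p^4 + 20.7347*p^3 - 7.9441*p^2 - 24.1857*p - 8.2712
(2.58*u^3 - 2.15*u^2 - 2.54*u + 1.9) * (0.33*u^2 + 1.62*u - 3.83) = 0.8514*u^5 + 3.4701*u^4 - 14.2026*u^3 + 4.7467*u^2 + 12.8062*u - 7.277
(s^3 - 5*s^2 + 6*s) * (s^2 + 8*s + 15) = s^5 + 3*s^4 - 19*s^3 - 27*s^2 + 90*s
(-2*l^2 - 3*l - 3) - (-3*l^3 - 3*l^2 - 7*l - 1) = 3*l^3 + l^2 + 4*l - 2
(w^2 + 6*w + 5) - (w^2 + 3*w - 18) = 3*w + 23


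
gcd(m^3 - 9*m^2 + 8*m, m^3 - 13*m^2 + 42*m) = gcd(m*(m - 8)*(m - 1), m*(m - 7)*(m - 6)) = m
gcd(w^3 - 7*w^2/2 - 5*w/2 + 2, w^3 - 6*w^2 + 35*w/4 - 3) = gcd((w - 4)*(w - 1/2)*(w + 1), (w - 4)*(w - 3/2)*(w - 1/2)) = w^2 - 9*w/2 + 2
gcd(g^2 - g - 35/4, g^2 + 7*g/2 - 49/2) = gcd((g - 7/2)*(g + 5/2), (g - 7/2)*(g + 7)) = g - 7/2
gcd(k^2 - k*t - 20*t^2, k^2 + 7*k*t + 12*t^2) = k + 4*t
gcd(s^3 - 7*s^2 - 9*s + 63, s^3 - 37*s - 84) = s^2 - 4*s - 21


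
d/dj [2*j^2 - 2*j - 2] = 4*j - 2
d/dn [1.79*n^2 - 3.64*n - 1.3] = 3.58*n - 3.64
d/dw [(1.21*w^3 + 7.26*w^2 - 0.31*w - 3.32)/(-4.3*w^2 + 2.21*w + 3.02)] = (-5.203*w^4 + 5.3482*w^3 + 25.6742*w^2 + 15.2984*w + 6.401)/(18.49*w^4 - 19.006*w^3 - 21.0879*w^2 + 13.3484*w + 9.1204)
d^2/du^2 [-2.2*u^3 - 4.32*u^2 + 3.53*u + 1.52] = -13.2*u - 8.64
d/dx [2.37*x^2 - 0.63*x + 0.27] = 4.74*x - 0.63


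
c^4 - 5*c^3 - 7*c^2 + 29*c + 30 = (c - 5)*(c - 3)*(c + 1)*(c + 2)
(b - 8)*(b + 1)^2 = b^3 - 6*b^2 - 15*b - 8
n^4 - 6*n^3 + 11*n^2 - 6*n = n*(n - 3)*(n - 2)*(n - 1)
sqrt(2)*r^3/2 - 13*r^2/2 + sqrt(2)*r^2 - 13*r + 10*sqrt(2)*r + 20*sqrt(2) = (r - 4*sqrt(2))*(r - 5*sqrt(2)/2)*(sqrt(2)*r/2 + sqrt(2))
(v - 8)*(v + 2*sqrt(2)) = v^2 - 8*v + 2*sqrt(2)*v - 16*sqrt(2)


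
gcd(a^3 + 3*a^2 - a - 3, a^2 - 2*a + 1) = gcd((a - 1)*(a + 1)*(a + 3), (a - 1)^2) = a - 1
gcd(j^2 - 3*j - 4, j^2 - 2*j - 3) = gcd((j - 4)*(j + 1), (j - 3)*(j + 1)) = j + 1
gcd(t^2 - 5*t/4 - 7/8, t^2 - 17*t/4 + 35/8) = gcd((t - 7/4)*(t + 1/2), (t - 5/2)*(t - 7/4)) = t - 7/4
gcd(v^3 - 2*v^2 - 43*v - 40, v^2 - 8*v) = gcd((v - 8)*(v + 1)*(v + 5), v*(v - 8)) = v - 8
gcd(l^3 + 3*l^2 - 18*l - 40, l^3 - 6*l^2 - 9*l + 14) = l + 2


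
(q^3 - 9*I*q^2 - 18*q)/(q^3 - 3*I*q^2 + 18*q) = (q - 3*I)/(q + 3*I)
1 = 1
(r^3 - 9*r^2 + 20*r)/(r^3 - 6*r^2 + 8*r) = (r - 5)/(r - 2)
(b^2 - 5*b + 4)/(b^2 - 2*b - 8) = (b - 1)/(b + 2)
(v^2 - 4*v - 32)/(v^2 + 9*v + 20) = (v - 8)/(v + 5)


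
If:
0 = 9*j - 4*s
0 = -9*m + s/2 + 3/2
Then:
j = 4*s/9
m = s/18 + 1/6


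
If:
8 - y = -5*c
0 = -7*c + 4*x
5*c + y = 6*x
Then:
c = 16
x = 28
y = 88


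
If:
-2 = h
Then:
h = -2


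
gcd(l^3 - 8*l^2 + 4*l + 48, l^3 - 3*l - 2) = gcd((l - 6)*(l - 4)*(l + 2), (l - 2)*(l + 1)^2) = 1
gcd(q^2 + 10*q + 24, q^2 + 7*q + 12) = q + 4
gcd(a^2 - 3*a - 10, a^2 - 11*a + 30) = a - 5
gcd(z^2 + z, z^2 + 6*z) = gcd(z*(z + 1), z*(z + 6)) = z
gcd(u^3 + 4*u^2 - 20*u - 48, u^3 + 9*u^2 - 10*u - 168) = u^2 + 2*u - 24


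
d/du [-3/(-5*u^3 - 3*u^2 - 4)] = 9*u*(-5*u - 2)/(5*u^3 + 3*u^2 + 4)^2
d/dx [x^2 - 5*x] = 2*x - 5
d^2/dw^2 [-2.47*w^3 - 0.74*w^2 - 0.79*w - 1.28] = -14.82*w - 1.48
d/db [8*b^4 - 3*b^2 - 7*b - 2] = 32*b^3 - 6*b - 7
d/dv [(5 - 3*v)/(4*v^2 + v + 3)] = (-12*v^2 - 3*v + (3*v - 5)*(8*v + 1) - 9)/(4*v^2 + v + 3)^2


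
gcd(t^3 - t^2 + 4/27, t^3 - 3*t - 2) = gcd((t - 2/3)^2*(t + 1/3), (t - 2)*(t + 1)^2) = 1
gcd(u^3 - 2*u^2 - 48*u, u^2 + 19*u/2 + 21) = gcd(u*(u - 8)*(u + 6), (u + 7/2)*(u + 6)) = u + 6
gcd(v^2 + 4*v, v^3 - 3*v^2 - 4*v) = v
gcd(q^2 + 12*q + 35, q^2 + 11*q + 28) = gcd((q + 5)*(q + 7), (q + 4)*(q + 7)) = q + 7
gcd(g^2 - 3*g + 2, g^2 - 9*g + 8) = g - 1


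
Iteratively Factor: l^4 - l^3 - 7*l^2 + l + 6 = (l - 1)*(l^3 - 7*l - 6) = (l - 1)*(l + 2)*(l^2 - 2*l - 3) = (l - 1)*(l + 1)*(l + 2)*(l - 3)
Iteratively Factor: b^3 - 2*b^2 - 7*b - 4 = (b - 4)*(b^2 + 2*b + 1) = (b - 4)*(b + 1)*(b + 1)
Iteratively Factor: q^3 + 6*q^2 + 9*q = (q + 3)*(q^2 + 3*q) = (q + 3)^2*(q)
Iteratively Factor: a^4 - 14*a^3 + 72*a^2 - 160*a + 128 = (a - 4)*(a^3 - 10*a^2 + 32*a - 32) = (a - 4)^2*(a^2 - 6*a + 8) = (a - 4)^2*(a - 2)*(a - 4)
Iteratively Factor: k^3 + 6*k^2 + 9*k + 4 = (k + 1)*(k^2 + 5*k + 4) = (k + 1)*(k + 4)*(k + 1)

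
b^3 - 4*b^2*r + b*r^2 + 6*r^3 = (b - 3*r)*(b - 2*r)*(b + r)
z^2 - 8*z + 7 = (z - 7)*(z - 1)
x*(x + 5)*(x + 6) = x^3 + 11*x^2 + 30*x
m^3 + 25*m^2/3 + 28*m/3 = m*(m + 4/3)*(m + 7)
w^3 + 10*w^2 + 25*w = w*(w + 5)^2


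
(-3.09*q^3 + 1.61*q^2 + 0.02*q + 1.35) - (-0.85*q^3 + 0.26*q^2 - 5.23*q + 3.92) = -2.24*q^3 + 1.35*q^2 + 5.25*q - 2.57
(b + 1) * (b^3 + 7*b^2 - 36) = b^4 + 8*b^3 + 7*b^2 - 36*b - 36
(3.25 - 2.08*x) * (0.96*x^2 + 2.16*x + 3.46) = -1.9968*x^3 - 1.3728*x^2 - 0.1768*x + 11.245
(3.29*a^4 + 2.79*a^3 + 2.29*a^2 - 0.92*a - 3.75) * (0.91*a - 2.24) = 2.9939*a^5 - 4.8307*a^4 - 4.1657*a^3 - 5.9668*a^2 - 1.3517*a + 8.4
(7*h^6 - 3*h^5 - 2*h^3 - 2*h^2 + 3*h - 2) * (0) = 0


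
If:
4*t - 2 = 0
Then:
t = 1/2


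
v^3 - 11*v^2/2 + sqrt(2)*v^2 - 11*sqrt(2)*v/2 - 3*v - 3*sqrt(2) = (v - 6)*(v + 1/2)*(v + sqrt(2))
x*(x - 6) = x^2 - 6*x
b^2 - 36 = (b - 6)*(b + 6)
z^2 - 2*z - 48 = (z - 8)*(z + 6)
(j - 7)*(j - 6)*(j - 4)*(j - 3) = j^4 - 20*j^3 + 145*j^2 - 450*j + 504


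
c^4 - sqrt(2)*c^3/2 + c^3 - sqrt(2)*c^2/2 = c^2*(c + 1)*(c - sqrt(2)/2)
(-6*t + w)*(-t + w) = 6*t^2 - 7*t*w + w^2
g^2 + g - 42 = (g - 6)*(g + 7)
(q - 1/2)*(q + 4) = q^2 + 7*q/2 - 2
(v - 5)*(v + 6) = v^2 + v - 30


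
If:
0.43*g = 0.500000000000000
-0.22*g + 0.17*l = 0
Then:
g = 1.16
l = 1.50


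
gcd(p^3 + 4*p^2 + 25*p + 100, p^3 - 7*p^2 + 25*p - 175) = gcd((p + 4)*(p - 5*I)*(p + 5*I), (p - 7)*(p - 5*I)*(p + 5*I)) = p^2 + 25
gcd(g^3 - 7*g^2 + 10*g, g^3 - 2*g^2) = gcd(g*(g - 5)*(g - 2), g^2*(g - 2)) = g^2 - 2*g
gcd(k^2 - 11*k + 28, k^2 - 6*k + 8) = k - 4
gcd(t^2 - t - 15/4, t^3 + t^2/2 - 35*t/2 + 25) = t - 5/2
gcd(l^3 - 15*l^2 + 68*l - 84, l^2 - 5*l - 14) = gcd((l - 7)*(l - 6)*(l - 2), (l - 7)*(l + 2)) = l - 7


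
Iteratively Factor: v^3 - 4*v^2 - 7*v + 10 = (v + 2)*(v^2 - 6*v + 5) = (v - 5)*(v + 2)*(v - 1)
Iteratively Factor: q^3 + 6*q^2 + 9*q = (q)*(q^2 + 6*q + 9) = q*(q + 3)*(q + 3)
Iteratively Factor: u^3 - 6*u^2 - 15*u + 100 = (u - 5)*(u^2 - u - 20) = (u - 5)^2*(u + 4)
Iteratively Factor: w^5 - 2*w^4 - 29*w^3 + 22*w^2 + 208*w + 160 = (w - 5)*(w^4 + 3*w^3 - 14*w^2 - 48*w - 32) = (w - 5)*(w - 4)*(w^3 + 7*w^2 + 14*w + 8) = (w - 5)*(w - 4)*(w + 2)*(w^2 + 5*w + 4) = (w - 5)*(w - 4)*(w + 2)*(w + 4)*(w + 1)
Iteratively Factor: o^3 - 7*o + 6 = (o + 3)*(o^2 - 3*o + 2) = (o - 1)*(o + 3)*(o - 2)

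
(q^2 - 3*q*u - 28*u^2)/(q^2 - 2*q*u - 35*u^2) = (q + 4*u)/(q + 5*u)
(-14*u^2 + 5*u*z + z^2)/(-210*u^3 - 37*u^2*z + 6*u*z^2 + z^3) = (-2*u + z)/(-30*u^2 - u*z + z^2)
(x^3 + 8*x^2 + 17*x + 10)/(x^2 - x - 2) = (x^2 + 7*x + 10)/(x - 2)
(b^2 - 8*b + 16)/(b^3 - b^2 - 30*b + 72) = (b - 4)/(b^2 + 3*b - 18)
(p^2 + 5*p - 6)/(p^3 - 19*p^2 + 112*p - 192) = (p^2 + 5*p - 6)/(p^3 - 19*p^2 + 112*p - 192)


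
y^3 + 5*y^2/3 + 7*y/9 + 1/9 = (y + 1/3)^2*(y + 1)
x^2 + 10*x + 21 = (x + 3)*(x + 7)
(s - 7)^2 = s^2 - 14*s + 49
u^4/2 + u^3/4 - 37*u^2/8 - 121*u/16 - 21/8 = (u/2 + 1)*(u - 7/2)*(u + 1/2)*(u + 3/2)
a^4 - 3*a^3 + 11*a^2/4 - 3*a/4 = a*(a - 3/2)*(a - 1)*(a - 1/2)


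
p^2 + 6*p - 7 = (p - 1)*(p + 7)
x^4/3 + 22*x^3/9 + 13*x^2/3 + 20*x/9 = x*(x/3 + 1/3)*(x + 4/3)*(x + 5)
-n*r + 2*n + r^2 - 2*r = (-n + r)*(r - 2)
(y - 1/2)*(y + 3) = y^2 + 5*y/2 - 3/2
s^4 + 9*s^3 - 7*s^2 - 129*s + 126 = (s - 3)*(s - 1)*(s + 6)*(s + 7)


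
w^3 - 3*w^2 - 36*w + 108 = (w - 6)*(w - 3)*(w + 6)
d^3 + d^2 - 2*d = d*(d - 1)*(d + 2)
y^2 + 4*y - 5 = (y - 1)*(y + 5)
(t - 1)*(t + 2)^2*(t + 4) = t^4 + 7*t^3 + 12*t^2 - 4*t - 16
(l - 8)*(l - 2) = l^2 - 10*l + 16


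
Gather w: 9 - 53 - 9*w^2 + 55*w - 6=-9*w^2 + 55*w - 50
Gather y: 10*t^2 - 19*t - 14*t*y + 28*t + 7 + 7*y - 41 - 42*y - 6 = 10*t^2 + 9*t + y*(-14*t - 35) - 40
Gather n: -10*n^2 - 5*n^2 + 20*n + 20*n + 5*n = -15*n^2 + 45*n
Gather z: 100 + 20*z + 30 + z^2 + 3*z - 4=z^2 + 23*z + 126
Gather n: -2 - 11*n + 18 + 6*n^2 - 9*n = 6*n^2 - 20*n + 16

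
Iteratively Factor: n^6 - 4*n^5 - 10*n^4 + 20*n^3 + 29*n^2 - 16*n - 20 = (n - 2)*(n^5 - 2*n^4 - 14*n^3 - 8*n^2 + 13*n + 10) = (n - 2)*(n + 1)*(n^4 - 3*n^3 - 11*n^2 + 3*n + 10) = (n - 2)*(n + 1)^2*(n^3 - 4*n^2 - 7*n + 10) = (n - 2)*(n - 1)*(n + 1)^2*(n^2 - 3*n - 10) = (n - 5)*(n - 2)*(n - 1)*(n + 1)^2*(n + 2)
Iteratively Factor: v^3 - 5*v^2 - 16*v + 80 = (v + 4)*(v^2 - 9*v + 20) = (v - 4)*(v + 4)*(v - 5)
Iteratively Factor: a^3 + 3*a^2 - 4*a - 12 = (a + 2)*(a^2 + a - 6) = (a - 2)*(a + 2)*(a + 3)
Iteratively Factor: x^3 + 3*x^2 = (x + 3)*(x^2) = x*(x + 3)*(x)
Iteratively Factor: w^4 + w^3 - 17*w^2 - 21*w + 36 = (w + 3)*(w^3 - 2*w^2 - 11*w + 12) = (w - 1)*(w + 3)*(w^2 - w - 12) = (w - 1)*(w + 3)^2*(w - 4)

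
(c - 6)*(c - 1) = c^2 - 7*c + 6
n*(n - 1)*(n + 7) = n^3 + 6*n^2 - 7*n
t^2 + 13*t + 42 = (t + 6)*(t + 7)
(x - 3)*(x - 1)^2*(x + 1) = x^4 - 4*x^3 + 2*x^2 + 4*x - 3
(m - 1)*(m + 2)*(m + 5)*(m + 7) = m^4 + 13*m^3 + 45*m^2 + 11*m - 70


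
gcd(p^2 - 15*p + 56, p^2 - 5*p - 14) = p - 7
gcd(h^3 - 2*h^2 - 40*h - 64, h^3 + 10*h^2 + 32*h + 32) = h^2 + 6*h + 8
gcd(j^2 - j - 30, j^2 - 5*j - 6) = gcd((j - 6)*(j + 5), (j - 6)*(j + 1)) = j - 6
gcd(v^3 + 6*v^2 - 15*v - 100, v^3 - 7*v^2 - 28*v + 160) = v^2 + v - 20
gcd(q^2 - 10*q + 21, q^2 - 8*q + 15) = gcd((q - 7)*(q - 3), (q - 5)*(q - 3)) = q - 3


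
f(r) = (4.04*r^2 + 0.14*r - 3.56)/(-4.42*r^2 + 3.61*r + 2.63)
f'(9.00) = 0.01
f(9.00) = -1.01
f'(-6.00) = 0.02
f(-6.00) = -0.79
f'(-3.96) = 0.04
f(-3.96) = -0.73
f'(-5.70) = 0.02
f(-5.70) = -0.79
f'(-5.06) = 0.03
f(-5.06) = -0.77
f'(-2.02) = 0.19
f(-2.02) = -0.56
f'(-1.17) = 0.79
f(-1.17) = -0.24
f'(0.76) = 1.79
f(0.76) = -0.40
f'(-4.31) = 0.04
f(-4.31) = -0.75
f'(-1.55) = 0.36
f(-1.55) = -0.44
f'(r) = (8.08*r + 0.14)/(-4.42*r^2 + 3.61*r + 2.63) + (8.84*r - 3.61)*(4.04*r^2 + 0.14*r - 3.56)/(-4.42*r^2 + 3.61*r + 2.63)^2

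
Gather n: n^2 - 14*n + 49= n^2 - 14*n + 49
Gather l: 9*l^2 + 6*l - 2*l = 9*l^2 + 4*l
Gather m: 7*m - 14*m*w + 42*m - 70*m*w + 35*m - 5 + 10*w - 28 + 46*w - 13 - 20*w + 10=m*(84 - 84*w) + 36*w - 36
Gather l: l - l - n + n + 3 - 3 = 0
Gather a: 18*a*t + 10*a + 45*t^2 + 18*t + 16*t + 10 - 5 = a*(18*t + 10) + 45*t^2 + 34*t + 5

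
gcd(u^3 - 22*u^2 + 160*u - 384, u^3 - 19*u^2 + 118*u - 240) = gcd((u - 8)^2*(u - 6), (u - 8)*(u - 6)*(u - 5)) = u^2 - 14*u + 48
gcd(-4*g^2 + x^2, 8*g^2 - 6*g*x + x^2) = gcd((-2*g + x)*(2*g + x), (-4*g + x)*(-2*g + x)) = -2*g + x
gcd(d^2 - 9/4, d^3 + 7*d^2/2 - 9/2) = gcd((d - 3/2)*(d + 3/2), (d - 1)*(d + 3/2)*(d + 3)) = d + 3/2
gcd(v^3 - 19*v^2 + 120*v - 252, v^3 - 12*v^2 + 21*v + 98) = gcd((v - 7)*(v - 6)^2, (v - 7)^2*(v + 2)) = v - 7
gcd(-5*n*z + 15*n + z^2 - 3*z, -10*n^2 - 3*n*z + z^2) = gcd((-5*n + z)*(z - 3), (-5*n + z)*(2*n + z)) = -5*n + z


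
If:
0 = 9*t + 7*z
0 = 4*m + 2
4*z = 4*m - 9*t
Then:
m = -1/2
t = -14/27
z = 2/3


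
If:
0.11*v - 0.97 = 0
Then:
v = 8.82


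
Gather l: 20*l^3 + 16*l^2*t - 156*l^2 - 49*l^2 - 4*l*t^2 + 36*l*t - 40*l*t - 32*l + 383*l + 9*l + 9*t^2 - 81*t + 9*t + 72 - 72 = 20*l^3 + l^2*(16*t - 205) + l*(-4*t^2 - 4*t + 360) + 9*t^2 - 72*t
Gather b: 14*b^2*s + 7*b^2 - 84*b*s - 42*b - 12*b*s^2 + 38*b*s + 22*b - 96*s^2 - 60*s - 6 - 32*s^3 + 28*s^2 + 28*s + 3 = b^2*(14*s + 7) + b*(-12*s^2 - 46*s - 20) - 32*s^3 - 68*s^2 - 32*s - 3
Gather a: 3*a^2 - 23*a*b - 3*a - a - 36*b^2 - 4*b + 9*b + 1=3*a^2 + a*(-23*b - 4) - 36*b^2 + 5*b + 1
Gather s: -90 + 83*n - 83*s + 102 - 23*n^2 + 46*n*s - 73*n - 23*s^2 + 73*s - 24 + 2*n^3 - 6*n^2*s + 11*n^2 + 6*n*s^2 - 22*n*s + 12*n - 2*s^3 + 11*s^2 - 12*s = 2*n^3 - 12*n^2 + 22*n - 2*s^3 + s^2*(6*n - 12) + s*(-6*n^2 + 24*n - 22) - 12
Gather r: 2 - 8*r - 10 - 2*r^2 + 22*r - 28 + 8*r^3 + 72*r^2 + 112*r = 8*r^3 + 70*r^2 + 126*r - 36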